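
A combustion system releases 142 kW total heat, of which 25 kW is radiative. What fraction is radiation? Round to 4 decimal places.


f_rad = Q_rad / Q_total
f_rad = 25 / 142 = 0.1761


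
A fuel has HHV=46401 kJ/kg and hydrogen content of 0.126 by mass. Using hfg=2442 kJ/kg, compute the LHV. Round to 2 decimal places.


LHV = HHV - hfg * 9 * H
Water correction = 2442 * 9 * 0.126 = 2769.228 kJ/kg
LHV = 46401 - 2769.228 = 43631.77 kJ/kg


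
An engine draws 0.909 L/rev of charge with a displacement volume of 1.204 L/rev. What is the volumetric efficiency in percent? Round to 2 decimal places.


eta_v = (V_actual / V_disp) * 100
Ratio = 0.909 / 1.204 = 0.7550
eta_v = 0.7550 * 100 = 75.50%


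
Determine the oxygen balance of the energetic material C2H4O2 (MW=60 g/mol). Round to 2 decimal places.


OB = -1600 * (2C + H/2 - O) / MW
Inner = 2*2 + 4/2 - 2 = 4.00
OB = -1600 * 4.00 / 60 = -106.67%


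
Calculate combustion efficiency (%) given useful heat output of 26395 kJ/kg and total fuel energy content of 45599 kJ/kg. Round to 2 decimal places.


Efficiency = (Q_useful / Q_fuel) * 100
Efficiency = (26395 / 45599) * 100
Efficiency = 0.5789 * 100 = 57.89%


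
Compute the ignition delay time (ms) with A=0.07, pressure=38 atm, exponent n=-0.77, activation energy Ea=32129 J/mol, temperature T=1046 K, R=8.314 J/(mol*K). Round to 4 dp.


tau = A * P^n * exp(Ea/(R*T))
P^n = 38^(-0.77) = 0.06075285
Ea/(R*T) = 32129/(8.314*1046) = 3.694499
exp(Ea/(R*T)) = 40.225398
tau = 0.07 * 0.06075285 * 40.225398 = 0.1711 ms


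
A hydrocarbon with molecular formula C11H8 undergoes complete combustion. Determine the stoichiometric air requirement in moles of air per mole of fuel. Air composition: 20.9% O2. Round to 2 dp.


Balanced combustion: C11H8 + 13 O2 -> 11 CO2 + 4 H2O
O2 needed = C + H/4 = 11 + 8/4 = 13.00 moles
Air moles = O2 / 0.209 = 13.00 / 0.209 = 62.20 moles air


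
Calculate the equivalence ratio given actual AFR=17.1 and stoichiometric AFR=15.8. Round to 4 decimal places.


phi = AFR_stoich / AFR_actual
phi = 15.8 / 17.1 = 0.9240


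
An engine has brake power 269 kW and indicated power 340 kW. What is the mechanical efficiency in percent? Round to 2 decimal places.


eta_mech = (BP / IP) * 100
Ratio = 269 / 340 = 0.7912
eta_mech = 0.7912 * 100 = 79.12%


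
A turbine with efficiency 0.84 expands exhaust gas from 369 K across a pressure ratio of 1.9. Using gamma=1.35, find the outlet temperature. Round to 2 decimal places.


T_out = T_in * (1 - eta * (1 - PR^(-(gamma-1)/gamma)))
Exponent = -(1.35-1)/1.35 = -0.25925926
PR^exp = 1.9^(-0.25925926) = 0.84670193
Factor = 1 - 0.84*(1 - 0.84670193) = 0.87122962
T_out = 369 * 0.87122962 = 321.48 K


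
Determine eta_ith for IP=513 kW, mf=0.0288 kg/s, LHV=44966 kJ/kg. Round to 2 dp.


eta_ith = (IP / (mf * LHV)) * 100
Denominator = 0.0288 * 44966 = 1295.0208 kW
eta_ith = (513 / 1295.0208) * 100 = 39.61%


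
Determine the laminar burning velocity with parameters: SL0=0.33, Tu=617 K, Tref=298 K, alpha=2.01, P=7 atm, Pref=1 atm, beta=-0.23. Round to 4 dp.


SL = SL0 * (Tu/Tref)^alpha * (P/Pref)^beta
T ratio = 617/298 = 2.07046980
(T ratio)^alpha = 2.07046980^2.01 = 4.318158
(P/Pref)^beta = 7^(-0.23) = 0.639186
SL = 0.33 * 4.318158 * 0.639186 = 0.9108 m/s


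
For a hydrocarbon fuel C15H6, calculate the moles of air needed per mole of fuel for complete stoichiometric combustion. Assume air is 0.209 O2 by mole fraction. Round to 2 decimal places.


Balanced combustion: C15H6 + 16.5 O2 -> 15 CO2 + 3 H2O
O2 needed = C + H/4 = 15 + 6/4 = 16.50 moles
Air moles = O2 / 0.209 = 16.50 / 0.209 = 78.95 moles air


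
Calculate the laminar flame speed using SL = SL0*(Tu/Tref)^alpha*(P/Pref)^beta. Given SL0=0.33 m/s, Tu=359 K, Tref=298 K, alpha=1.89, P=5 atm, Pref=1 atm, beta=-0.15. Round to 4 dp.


SL = SL0 * (Tu/Tref)^alpha * (P/Pref)^beta
T ratio = 359/298 = 1.20469799
(T ratio)^alpha = 1.20469799^1.89 = 1.421870
(P/Pref)^beta = 5^(-0.15) = 0.785515
SL = 0.33 * 1.421870 * 0.785515 = 0.3686 m/s


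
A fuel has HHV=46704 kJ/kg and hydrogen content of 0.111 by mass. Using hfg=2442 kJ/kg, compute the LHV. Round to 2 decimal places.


LHV = HHV - hfg * 9 * H
Water correction = 2442 * 9 * 0.111 = 2439.558 kJ/kg
LHV = 46704 - 2439.558 = 44264.44 kJ/kg


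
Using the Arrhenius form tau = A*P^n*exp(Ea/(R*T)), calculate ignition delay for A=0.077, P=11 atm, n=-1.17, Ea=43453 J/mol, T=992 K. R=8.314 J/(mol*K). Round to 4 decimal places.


tau = A * P^n * exp(Ea/(R*T))
P^n = 11^(-1.17) = 0.06047426
Ea/(R*T) = 43453/(8.314*992) = 5.268635
exp(Ea/(R*T)) = 194.150673
tau = 0.077 * 0.06047426 * 194.150673 = 0.9041 ms


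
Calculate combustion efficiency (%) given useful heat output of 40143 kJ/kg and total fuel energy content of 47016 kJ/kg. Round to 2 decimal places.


Efficiency = (Q_useful / Q_fuel) * 100
Efficiency = (40143 / 47016) * 100
Efficiency = 0.8538 * 100 = 85.38%


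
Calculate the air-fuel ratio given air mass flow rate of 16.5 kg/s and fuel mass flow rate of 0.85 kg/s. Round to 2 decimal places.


AFR = m_air / m_fuel
AFR = 16.5 / 0.85 = 19.41


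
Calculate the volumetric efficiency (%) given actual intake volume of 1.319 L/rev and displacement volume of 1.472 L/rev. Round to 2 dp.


eta_v = (V_actual / V_disp) * 100
Ratio = 1.319 / 1.472 = 0.8961
eta_v = 0.8961 * 100 = 89.61%


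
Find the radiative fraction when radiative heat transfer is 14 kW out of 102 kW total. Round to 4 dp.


f_rad = Q_rad / Q_total
f_rad = 14 / 102 = 0.1373


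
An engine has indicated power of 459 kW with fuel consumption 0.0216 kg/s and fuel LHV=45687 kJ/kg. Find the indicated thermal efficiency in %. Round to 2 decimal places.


eta_ith = (IP / (mf * LHV)) * 100
Denominator = 0.0216 * 45687 = 986.8392 kW
eta_ith = (459 / 986.8392) * 100 = 46.51%


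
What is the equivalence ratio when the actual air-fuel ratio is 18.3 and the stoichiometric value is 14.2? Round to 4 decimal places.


phi = AFR_stoich / AFR_actual
phi = 14.2 / 18.3 = 0.7760


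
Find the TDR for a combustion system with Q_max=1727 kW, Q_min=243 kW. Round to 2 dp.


TDR = Q_max / Q_min
TDR = 1727 / 243 = 7.11


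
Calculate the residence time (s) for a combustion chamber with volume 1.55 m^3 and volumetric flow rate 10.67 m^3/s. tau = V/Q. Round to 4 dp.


tau = V / Q_flow
tau = 1.55 / 10.67 = 0.1453 s


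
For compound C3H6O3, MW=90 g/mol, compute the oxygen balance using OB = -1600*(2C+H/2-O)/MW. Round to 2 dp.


OB = -1600 * (2C + H/2 - O) / MW
Inner = 2*3 + 6/2 - 3 = 6.00
OB = -1600 * 6.00 / 90 = -106.67%


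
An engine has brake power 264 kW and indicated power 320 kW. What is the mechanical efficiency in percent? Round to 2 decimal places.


eta_mech = (BP / IP) * 100
Ratio = 264 / 320 = 0.8250
eta_mech = 0.8250 * 100 = 82.50%


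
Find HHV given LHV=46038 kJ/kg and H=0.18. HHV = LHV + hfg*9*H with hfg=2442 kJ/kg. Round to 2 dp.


HHV = LHV + hfg * 9 * H
Water addition = 2442 * 9 * 0.18 = 3956.040 kJ/kg
HHV = 46038 + 3956.040 = 49994.04 kJ/kg


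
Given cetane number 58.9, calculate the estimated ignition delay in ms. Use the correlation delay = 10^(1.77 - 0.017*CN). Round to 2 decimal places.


delay = 10^(1.77 - 0.017*CN)
Exponent = 1.77 - 0.017*58.9 = 0.7687
delay = 10^0.7687 = 5.87 ms


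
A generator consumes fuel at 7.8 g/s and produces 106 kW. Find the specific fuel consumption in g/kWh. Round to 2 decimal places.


SFC = (mf / BP) * 3600
Rate = 7.8 / 106 = 0.073585 g/(s*kW)
SFC = 0.073585 * 3600 = 264.91 g/kWh


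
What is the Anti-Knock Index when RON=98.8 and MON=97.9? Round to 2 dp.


AKI = (RON + MON) / 2
AKI = (98.8 + 97.9) / 2
AKI = 196.7 / 2 = 98.35


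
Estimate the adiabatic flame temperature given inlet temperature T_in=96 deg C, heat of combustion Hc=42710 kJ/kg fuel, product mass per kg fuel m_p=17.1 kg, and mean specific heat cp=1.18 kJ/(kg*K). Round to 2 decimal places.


T_ad = T_in + Hc / (m_p * cp)
Denominator = 17.1 * 1.18 = 20.1780
Temperature rise = 42710 / 20.1780 = 2116.66 K
T_ad = 96 + 2116.66 = 2212.66 deg C


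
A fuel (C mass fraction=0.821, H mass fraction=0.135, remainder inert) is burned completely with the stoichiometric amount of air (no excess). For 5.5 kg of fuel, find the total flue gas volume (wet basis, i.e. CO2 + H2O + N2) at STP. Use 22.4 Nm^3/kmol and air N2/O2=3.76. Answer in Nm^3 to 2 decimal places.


Per kg fuel: CO2 = (C/12 kmol)*22.4 = (0.821/12)*22.4 = 1.53253 Nm^3
Per kg fuel: H2O = (H/2 kmol)*22.4 = (0.135/2)*22.4 = 1.51200 Nm^3
O2 needed per kg fuel = C/12 + H/4 = 0.821/12 + 0.135/4 = 0.10216667 kmol
Per kg fuel: N2 = O2*3.76*22.4 = 0.10216667*3.76*22.4 = 8.60489 Nm^3
Total per kg = 1.53253 + 1.51200 + 8.60489 = 11.64942 Nm^3
Total = 11.64942 * 5.5 = 64.07 Nm^3


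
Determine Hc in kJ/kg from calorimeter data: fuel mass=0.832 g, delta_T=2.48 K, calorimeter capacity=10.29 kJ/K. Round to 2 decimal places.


Hc = C_cal * delta_T / m_fuel
Q_released = 10.29 * 2.48 = 25.5192 kJ
m_fuel = 0.832 g = 0.832/1000 kg = 0.000832 kg
Hc = 25.5192 / 0.000832 = 30672.12 kJ/kg


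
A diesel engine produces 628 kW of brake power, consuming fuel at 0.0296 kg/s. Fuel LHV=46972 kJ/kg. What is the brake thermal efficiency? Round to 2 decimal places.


eta_BTE = (BP / (mf * LHV)) * 100
Denominator = 0.0296 * 46972 = 1390.3712 kW
eta_BTE = (628 / 1390.3712) * 100 = 45.17%


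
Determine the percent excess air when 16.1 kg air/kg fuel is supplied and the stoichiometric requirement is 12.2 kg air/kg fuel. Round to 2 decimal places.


Excess air = actual - stoichiometric = 16.1 - 12.2 = 3.90 kg/kg fuel
Excess air % = (excess / stoich) * 100 = (3.90 / 12.2) * 100 = 31.97%


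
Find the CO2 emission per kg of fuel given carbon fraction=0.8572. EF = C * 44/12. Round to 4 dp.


EF = C_frac * (M_CO2 / M_C)
EF = 0.8572 * (44/12)
EF = 0.8572 * 3.666667 = 3.1431 kg_CO2/kg_fuel


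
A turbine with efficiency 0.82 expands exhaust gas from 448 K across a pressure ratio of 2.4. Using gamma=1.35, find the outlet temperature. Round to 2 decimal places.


T_out = T_in * (1 - eta * (1 - PR^(-(gamma-1)/gamma)))
Exponent = -(1.35-1)/1.35 = -0.25925926
PR^exp = 2.4^(-0.25925926) = 0.79694200
Factor = 1 - 0.82*(1 - 0.79694200) = 0.83349244
T_out = 448 * 0.83349244 = 373.40 K


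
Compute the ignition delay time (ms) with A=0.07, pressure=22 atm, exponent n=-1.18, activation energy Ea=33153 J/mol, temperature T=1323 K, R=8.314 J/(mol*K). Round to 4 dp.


tau = A * P^n * exp(Ea/(R*T))
P^n = 22^(-1.18) = 0.02605801
Ea/(R*T) = 33153/(8.314*1323) = 3.014067
exp(Ea/(R*T)) = 20.370086
tau = 0.07 * 0.02605801 * 20.370086 = 0.0372 ms


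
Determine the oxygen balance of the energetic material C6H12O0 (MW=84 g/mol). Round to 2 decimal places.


OB = -1600 * (2C + H/2 - O) / MW
Inner = 2*6 + 12/2 - 0 = 18.00
OB = -1600 * 18.00 / 84 = -342.86%


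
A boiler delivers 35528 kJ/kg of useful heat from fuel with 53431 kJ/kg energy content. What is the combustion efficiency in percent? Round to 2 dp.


Efficiency = (Q_useful / Q_fuel) * 100
Efficiency = (35528 / 53431) * 100
Efficiency = 0.6649 * 100 = 66.49%


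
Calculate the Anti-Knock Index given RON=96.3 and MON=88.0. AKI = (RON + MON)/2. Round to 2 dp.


AKI = (RON + MON) / 2
AKI = (96.3 + 88.0) / 2
AKI = 184.3 / 2 = 92.15


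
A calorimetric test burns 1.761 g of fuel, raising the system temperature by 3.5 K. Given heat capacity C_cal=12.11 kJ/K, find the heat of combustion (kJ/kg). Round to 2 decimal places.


Hc = C_cal * delta_T / m_fuel
Q_released = 12.11 * 3.5 = 42.3850 kJ
m_fuel = 1.761 g = 1.761/1000 kg = 0.001761 kg
Hc = 42.3850 / 0.001761 = 24068.71 kJ/kg


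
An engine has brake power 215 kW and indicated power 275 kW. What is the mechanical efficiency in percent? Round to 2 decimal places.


eta_mech = (BP / IP) * 100
Ratio = 215 / 275 = 0.7818
eta_mech = 0.7818 * 100 = 78.18%


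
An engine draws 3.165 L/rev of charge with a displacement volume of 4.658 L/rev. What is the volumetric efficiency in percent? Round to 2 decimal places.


eta_v = (V_actual / V_disp) * 100
Ratio = 3.165 / 4.658 = 0.6795
eta_v = 0.6795 * 100 = 67.95%


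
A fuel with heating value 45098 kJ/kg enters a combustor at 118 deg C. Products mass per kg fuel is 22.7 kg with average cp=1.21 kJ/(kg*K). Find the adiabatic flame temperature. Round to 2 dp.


T_ad = T_in + Hc / (m_p * cp)
Denominator = 22.7 * 1.21 = 27.4670
Temperature rise = 45098 / 27.4670 = 1641.90 K
T_ad = 118 + 1641.90 = 1759.90 deg C


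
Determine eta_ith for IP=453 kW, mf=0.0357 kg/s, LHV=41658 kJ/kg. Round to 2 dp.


eta_ith = (IP / (mf * LHV)) * 100
Denominator = 0.0357 * 41658 = 1487.1906 kW
eta_ith = (453 / 1487.1906) * 100 = 30.46%


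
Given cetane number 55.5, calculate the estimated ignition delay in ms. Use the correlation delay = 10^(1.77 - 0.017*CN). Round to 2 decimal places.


delay = 10^(1.77 - 0.017*CN)
Exponent = 1.77 - 0.017*55.5 = 0.8265
delay = 10^0.8265 = 6.71 ms


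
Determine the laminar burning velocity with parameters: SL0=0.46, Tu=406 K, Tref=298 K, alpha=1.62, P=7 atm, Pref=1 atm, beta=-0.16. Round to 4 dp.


SL = SL0 * (Tu/Tref)^alpha * (P/Pref)^beta
T ratio = 406/298 = 1.36241611
(T ratio)^alpha = 1.36241611^1.62 = 1.650372
(P/Pref)^beta = 7^(-0.16) = 0.732461
SL = 0.46 * 1.650372 * 0.732461 = 0.5561 m/s


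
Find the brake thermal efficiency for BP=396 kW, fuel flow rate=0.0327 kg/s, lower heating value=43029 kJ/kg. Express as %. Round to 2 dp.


eta_BTE = (BP / (mf * LHV)) * 100
Denominator = 0.0327 * 43029 = 1407.0483 kW
eta_BTE = (396 / 1407.0483) * 100 = 28.14%


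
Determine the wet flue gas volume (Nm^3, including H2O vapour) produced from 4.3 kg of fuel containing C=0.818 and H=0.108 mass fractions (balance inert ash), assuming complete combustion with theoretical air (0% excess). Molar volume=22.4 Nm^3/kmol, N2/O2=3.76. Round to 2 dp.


Per kg fuel: CO2 = (C/12 kmol)*22.4 = (0.818/12)*22.4 = 1.52693 Nm^3
Per kg fuel: H2O = (H/2 kmol)*22.4 = (0.108/2)*22.4 = 1.20960 Nm^3
O2 needed per kg fuel = C/12 + H/4 = 0.818/12 + 0.108/4 = 0.09516667 kmol
Per kg fuel: N2 = O2*3.76*22.4 = 0.09516667*3.76*22.4 = 8.01532 Nm^3
Total per kg = 1.52693 + 1.20960 + 8.01532 = 10.75185 Nm^3
Total = 10.75185 * 4.3 = 46.23 Nm^3


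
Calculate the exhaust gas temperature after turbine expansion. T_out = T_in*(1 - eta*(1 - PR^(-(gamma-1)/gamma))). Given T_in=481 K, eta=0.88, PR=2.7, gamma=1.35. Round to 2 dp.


T_out = T_in * (1 - eta * (1 - PR^(-(gamma-1)/gamma)))
Exponent = -(1.35-1)/1.35 = -0.25925926
PR^exp = 2.7^(-0.25925926) = 0.77297411
Factor = 1 - 0.88*(1 - 0.77297411) = 0.80021722
T_out = 481 * 0.80021722 = 384.90 K


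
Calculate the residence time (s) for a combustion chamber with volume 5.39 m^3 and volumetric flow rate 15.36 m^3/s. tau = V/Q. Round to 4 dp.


tau = V / Q_flow
tau = 5.39 / 15.36 = 0.3509 s


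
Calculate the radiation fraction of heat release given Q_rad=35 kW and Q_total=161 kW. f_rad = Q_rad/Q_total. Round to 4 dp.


f_rad = Q_rad / Q_total
f_rad = 35 / 161 = 0.2174


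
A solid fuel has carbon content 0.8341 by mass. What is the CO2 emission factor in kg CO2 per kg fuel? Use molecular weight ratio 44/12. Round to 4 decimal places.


EF = C_frac * (M_CO2 / M_C)
EF = 0.8341 * (44/12)
EF = 0.8341 * 3.666667 = 3.0584 kg_CO2/kg_fuel


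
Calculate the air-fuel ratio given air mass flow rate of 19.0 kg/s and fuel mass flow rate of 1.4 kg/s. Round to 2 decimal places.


AFR = m_air / m_fuel
AFR = 19.0 / 1.4 = 13.57


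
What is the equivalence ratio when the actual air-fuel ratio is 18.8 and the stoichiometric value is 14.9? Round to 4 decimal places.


phi = AFR_stoich / AFR_actual
phi = 14.9 / 18.8 = 0.7926


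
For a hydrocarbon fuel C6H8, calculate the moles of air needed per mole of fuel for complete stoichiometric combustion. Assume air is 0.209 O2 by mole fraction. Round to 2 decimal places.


Balanced combustion: C6H8 + 8 O2 -> 6 CO2 + 4 H2O
O2 needed = C + H/4 = 6 + 8/4 = 8.00 moles
Air moles = O2 / 0.209 = 8.00 / 0.209 = 38.28 moles air


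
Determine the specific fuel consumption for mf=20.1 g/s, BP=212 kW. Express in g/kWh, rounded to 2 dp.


SFC = (mf / BP) * 3600
Rate = 20.1 / 212 = 0.094811 g/(s*kW)
SFC = 0.094811 * 3600 = 341.32 g/kWh


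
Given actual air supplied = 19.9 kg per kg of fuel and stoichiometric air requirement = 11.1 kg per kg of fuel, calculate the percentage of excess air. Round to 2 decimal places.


Excess air = actual - stoichiometric = 19.9 - 11.1 = 8.80 kg/kg fuel
Excess air % = (excess / stoich) * 100 = (8.80 / 11.1) * 100 = 79.28%


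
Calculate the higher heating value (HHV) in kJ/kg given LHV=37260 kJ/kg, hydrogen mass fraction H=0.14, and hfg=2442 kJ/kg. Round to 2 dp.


HHV = LHV + hfg * 9 * H
Water addition = 2442 * 9 * 0.14 = 3076.920 kJ/kg
HHV = 37260 + 3076.920 = 40336.92 kJ/kg


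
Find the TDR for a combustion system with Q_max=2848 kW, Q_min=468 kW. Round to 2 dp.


TDR = Q_max / Q_min
TDR = 2848 / 468 = 6.09


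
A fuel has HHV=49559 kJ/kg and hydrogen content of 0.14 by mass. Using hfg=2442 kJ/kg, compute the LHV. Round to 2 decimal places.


LHV = HHV - hfg * 9 * H
Water correction = 2442 * 9 * 0.14 = 3076.920 kJ/kg
LHV = 49559 - 3076.920 = 46482.08 kJ/kg


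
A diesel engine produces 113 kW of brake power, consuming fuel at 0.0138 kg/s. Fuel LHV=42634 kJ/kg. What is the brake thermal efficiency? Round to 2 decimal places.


eta_BTE = (BP / (mf * LHV)) * 100
Denominator = 0.0138 * 42634 = 588.3492 kW
eta_BTE = (113 / 588.3492) * 100 = 19.21%


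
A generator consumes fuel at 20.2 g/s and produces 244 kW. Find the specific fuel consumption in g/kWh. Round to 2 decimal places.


SFC = (mf / BP) * 3600
Rate = 20.2 / 244 = 0.082787 g/(s*kW)
SFC = 0.082787 * 3600 = 298.03 g/kWh


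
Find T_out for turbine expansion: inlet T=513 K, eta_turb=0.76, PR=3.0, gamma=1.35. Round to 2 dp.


T_out = T_in * (1 - eta * (1 - PR^(-(gamma-1)/gamma)))
Exponent = -(1.35-1)/1.35 = -0.25925926
PR^exp = 3.0^(-0.25925926) = 0.75214556
Factor = 1 - 0.76*(1 - 0.75214556) = 0.81163063
T_out = 513 * 0.81163063 = 416.37 K


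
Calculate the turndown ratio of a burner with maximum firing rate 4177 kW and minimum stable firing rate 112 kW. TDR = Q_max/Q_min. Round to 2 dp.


TDR = Q_max / Q_min
TDR = 4177 / 112 = 37.29


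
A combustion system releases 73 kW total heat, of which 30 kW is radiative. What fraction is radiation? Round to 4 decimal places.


f_rad = Q_rad / Q_total
f_rad = 30 / 73 = 0.4110


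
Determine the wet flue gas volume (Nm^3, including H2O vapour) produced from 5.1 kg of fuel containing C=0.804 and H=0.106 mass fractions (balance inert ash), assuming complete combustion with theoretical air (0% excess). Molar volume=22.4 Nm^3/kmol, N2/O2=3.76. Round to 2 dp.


Per kg fuel: CO2 = (C/12 kmol)*22.4 = (0.804/12)*22.4 = 1.50080 Nm^3
Per kg fuel: H2O = (H/2 kmol)*22.4 = (0.106/2)*22.4 = 1.18720 Nm^3
O2 needed per kg fuel = C/12 + H/4 = 0.804/12 + 0.106/4 = 0.09350000 kmol
Per kg fuel: N2 = O2*3.76*22.4 = 0.09350000*3.76*22.4 = 7.87494 Nm^3
Total per kg = 1.50080 + 1.18720 + 7.87494 = 10.56294 Nm^3
Total = 10.56294 * 5.1 = 53.87 Nm^3


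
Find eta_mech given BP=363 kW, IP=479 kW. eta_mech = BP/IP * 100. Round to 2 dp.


eta_mech = (BP / IP) * 100
Ratio = 363 / 479 = 0.7578
eta_mech = 0.7578 * 100 = 75.78%


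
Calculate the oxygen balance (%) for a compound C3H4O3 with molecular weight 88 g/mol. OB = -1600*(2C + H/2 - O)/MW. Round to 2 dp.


OB = -1600 * (2C + H/2 - O) / MW
Inner = 2*3 + 4/2 - 3 = 5.00
OB = -1600 * 5.00 / 88 = -90.91%


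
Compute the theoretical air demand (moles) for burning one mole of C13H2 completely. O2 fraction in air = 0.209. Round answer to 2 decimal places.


Balanced combustion: C13H2 + 13.5 O2 -> 13 CO2 + 1 H2O
O2 needed = C + H/4 = 13 + 2/4 = 13.50 moles
Air moles = O2 / 0.209 = 13.50 / 0.209 = 64.59 moles air


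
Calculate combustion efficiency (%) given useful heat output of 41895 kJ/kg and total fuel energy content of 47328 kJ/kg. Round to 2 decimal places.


Efficiency = (Q_useful / Q_fuel) * 100
Efficiency = (41895 / 47328) * 100
Efficiency = 0.8852 * 100 = 88.52%


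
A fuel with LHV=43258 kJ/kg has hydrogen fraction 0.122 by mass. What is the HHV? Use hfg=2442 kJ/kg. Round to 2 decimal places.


HHV = LHV + hfg * 9 * H
Water addition = 2442 * 9 * 0.122 = 2681.316 kJ/kg
HHV = 43258 + 2681.316 = 45939.32 kJ/kg


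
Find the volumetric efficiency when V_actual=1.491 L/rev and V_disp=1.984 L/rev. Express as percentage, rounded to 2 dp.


eta_v = (V_actual / V_disp) * 100
Ratio = 1.491 / 1.984 = 0.7515
eta_v = 0.7515 * 100 = 75.15%


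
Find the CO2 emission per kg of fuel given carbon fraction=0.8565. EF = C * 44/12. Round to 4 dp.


EF = C_frac * (M_CO2 / M_C)
EF = 0.8565 * (44/12)
EF = 0.8565 * 3.666667 = 3.1405 kg_CO2/kg_fuel


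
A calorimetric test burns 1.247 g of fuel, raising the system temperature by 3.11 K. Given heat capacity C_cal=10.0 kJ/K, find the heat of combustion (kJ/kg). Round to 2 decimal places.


Hc = C_cal * delta_T / m_fuel
Q_released = 10.0 * 3.11 = 31.1000 kJ
m_fuel = 1.247 g = 1.247/1000 kg = 0.001247 kg
Hc = 31.1000 / 0.001247 = 24939.86 kJ/kg


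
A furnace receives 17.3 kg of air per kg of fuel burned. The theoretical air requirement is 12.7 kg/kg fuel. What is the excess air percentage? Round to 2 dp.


Excess air = actual - stoichiometric = 17.3 - 12.7 = 4.60 kg/kg fuel
Excess air % = (excess / stoich) * 100 = (4.60 / 12.7) * 100 = 36.22%


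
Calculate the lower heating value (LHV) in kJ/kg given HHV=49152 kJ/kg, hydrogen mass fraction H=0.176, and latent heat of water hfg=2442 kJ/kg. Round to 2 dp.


LHV = HHV - hfg * 9 * H
Water correction = 2442 * 9 * 0.176 = 3868.128 kJ/kg
LHV = 49152 - 3868.128 = 45283.87 kJ/kg


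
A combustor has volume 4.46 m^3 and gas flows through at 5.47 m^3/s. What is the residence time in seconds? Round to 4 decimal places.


tau = V / Q_flow
tau = 4.46 / 5.47 = 0.8154 s


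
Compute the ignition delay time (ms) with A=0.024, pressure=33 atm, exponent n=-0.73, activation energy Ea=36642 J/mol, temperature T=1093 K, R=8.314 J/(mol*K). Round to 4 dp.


tau = A * P^n * exp(Ea/(R*T))
P^n = 33^(-0.73) = 0.07789056
Ea/(R*T) = 36642/(8.314*1093) = 4.032264
exp(Ea/(R*T)) = 56.388446
tau = 0.024 * 0.07789056 * 56.388446 = 0.1054 ms


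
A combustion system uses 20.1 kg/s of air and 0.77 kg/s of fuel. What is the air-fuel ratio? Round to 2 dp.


AFR = m_air / m_fuel
AFR = 20.1 / 0.77 = 26.10


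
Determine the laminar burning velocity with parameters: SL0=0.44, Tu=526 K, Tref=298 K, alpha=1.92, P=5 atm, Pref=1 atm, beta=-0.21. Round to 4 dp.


SL = SL0 * (Tu/Tref)^alpha * (P/Pref)^beta
T ratio = 526/298 = 1.76510067
(T ratio)^alpha = 1.76510067^1.92 = 2.977127
(P/Pref)^beta = 5^(-0.21) = 0.713208
SL = 0.44 * 2.977127 * 0.713208 = 0.9343 m/s


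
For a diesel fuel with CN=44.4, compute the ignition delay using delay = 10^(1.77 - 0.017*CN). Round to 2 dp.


delay = 10^(1.77 - 0.017*CN)
Exponent = 1.77 - 0.017*44.4 = 1.0152
delay = 10^1.0152 = 10.36 ms


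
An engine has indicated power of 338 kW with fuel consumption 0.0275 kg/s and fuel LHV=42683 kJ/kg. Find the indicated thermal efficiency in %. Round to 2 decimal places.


eta_ith = (IP / (mf * LHV)) * 100
Denominator = 0.0275 * 42683 = 1173.7825 kW
eta_ith = (338 / 1173.7825) * 100 = 28.80%


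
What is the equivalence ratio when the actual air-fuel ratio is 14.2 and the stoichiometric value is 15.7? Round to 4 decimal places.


phi = AFR_stoich / AFR_actual
phi = 15.7 / 14.2 = 1.1056


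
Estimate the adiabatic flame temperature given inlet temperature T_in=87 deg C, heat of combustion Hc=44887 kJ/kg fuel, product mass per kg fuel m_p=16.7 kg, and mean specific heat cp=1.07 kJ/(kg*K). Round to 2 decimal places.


T_ad = T_in + Hc / (m_p * cp)
Denominator = 16.7 * 1.07 = 17.8690
Temperature rise = 44887 / 17.8690 = 2512.00 K
T_ad = 87 + 2512.00 = 2599.00 deg C


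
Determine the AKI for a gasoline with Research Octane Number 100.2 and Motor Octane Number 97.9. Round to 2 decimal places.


AKI = (RON + MON) / 2
AKI = (100.2 + 97.9) / 2
AKI = 198.1 / 2 = 99.05


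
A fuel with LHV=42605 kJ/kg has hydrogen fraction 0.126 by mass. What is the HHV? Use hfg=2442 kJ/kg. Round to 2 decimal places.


HHV = LHV + hfg * 9 * H
Water addition = 2442 * 9 * 0.126 = 2769.228 kJ/kg
HHV = 42605 + 2769.228 = 45374.23 kJ/kg


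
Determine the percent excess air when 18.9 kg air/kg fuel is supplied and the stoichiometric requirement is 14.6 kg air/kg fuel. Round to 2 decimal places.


Excess air = actual - stoichiometric = 18.9 - 14.6 = 4.30 kg/kg fuel
Excess air % = (excess / stoich) * 100 = (4.30 / 14.6) * 100 = 29.45%


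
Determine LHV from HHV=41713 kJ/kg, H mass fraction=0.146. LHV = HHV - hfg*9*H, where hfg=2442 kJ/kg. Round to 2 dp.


LHV = HHV - hfg * 9 * H
Water correction = 2442 * 9 * 0.146 = 3208.788 kJ/kg
LHV = 41713 - 3208.788 = 38504.21 kJ/kg


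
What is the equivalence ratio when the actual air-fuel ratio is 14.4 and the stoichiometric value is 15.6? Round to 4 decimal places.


phi = AFR_stoich / AFR_actual
phi = 15.6 / 14.4 = 1.0833


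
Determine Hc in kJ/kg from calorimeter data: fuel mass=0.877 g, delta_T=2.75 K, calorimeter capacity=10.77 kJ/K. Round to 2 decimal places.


Hc = C_cal * delta_T / m_fuel
Q_released = 10.77 * 2.75 = 29.6175 kJ
m_fuel = 0.877 g = 0.877/1000 kg = 0.000877 kg
Hc = 29.6175 / 0.000877 = 33771.38 kJ/kg


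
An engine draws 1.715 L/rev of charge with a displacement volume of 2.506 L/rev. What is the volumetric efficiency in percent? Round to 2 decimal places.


eta_v = (V_actual / V_disp) * 100
Ratio = 1.715 / 2.506 = 0.6844
eta_v = 0.6844 * 100 = 68.44%


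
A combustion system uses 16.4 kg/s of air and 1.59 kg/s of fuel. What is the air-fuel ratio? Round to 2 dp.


AFR = m_air / m_fuel
AFR = 16.4 / 1.59 = 10.31


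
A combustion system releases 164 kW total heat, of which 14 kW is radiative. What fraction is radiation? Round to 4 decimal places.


f_rad = Q_rad / Q_total
f_rad = 14 / 164 = 0.0854


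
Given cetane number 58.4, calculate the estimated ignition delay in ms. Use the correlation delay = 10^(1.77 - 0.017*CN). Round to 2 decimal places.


delay = 10^(1.77 - 0.017*CN)
Exponent = 1.77 - 0.017*58.4 = 0.7772
delay = 10^0.7772 = 5.99 ms


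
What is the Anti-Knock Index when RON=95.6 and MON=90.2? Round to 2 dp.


AKI = (RON + MON) / 2
AKI = (95.6 + 90.2) / 2
AKI = 185.8 / 2 = 92.90


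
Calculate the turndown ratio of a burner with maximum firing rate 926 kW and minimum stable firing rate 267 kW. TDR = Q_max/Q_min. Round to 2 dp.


TDR = Q_max / Q_min
TDR = 926 / 267 = 3.47


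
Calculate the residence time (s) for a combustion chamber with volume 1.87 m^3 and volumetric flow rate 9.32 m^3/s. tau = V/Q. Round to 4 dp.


tau = V / Q_flow
tau = 1.87 / 9.32 = 0.2006 s


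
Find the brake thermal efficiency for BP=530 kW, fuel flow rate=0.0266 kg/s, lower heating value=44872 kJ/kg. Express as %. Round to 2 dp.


eta_BTE = (BP / (mf * LHV)) * 100
Denominator = 0.0266 * 44872 = 1193.5952 kW
eta_BTE = (530 / 1193.5952) * 100 = 44.40%


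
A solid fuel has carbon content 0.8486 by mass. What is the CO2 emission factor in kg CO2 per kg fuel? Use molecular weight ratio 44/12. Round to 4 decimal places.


EF = C_frac * (M_CO2 / M_C)
EF = 0.8486 * (44/12)
EF = 0.8486 * 3.666667 = 3.1115 kg_CO2/kg_fuel


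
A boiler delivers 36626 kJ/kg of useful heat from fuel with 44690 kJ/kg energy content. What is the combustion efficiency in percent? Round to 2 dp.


Efficiency = (Q_useful / Q_fuel) * 100
Efficiency = (36626 / 44690) * 100
Efficiency = 0.8196 * 100 = 81.96%


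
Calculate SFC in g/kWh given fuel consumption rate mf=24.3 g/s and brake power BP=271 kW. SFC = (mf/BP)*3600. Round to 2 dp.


SFC = (mf / BP) * 3600
Rate = 24.3 / 271 = 0.089668 g/(s*kW)
SFC = 0.089668 * 3600 = 322.80 g/kWh


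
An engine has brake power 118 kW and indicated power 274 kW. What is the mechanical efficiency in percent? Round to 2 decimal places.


eta_mech = (BP / IP) * 100
Ratio = 118 / 274 = 0.4307
eta_mech = 0.4307 * 100 = 43.07%


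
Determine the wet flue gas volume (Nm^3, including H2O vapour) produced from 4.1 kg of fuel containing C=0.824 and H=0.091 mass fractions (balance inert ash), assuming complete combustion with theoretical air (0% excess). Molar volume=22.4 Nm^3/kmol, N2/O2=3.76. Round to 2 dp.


Per kg fuel: CO2 = (C/12 kmol)*22.4 = (0.824/12)*22.4 = 1.53813 Nm^3
Per kg fuel: H2O = (H/2 kmol)*22.4 = (0.091/2)*22.4 = 1.01920 Nm^3
O2 needed per kg fuel = C/12 + H/4 = 0.824/12 + 0.091/4 = 0.09141667 kmol
Per kg fuel: N2 = O2*3.76*22.4 = 0.09141667*3.76*22.4 = 7.69948 Nm^3
Total per kg = 1.53813 + 1.01920 + 7.69948 = 10.25681 Nm^3
Total = 10.25681 * 4.1 = 42.05 Nm^3


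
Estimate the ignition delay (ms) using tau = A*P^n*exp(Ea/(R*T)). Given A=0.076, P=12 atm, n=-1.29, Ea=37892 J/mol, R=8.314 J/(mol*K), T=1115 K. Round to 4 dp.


tau = A * P^n * exp(Ea/(R*T))
P^n = 12^(-1.29) = 0.04053743
Ea/(R*T) = 37892/(8.314*1115) = 4.087546
exp(Ea/(R*T)) = 59.593463
tau = 0.076 * 0.04053743 * 59.593463 = 0.1836 ms


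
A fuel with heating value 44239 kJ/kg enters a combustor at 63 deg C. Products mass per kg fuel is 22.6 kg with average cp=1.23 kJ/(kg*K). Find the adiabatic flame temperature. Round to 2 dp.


T_ad = T_in + Hc / (m_p * cp)
Denominator = 22.6 * 1.23 = 27.7980
Temperature rise = 44239 / 27.7980 = 1591.45 K
T_ad = 63 + 1591.45 = 1654.45 deg C


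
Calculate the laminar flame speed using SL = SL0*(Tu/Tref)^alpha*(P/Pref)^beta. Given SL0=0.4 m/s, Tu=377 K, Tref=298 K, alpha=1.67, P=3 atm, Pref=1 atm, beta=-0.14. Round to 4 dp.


SL = SL0 * (Tu/Tref)^alpha * (P/Pref)^beta
T ratio = 377/298 = 1.26510067
(T ratio)^alpha = 1.26510067^1.67 = 1.480979
(P/Pref)^beta = 3^(-0.14) = 0.857439
SL = 0.4 * 1.480979 * 0.857439 = 0.5079 m/s


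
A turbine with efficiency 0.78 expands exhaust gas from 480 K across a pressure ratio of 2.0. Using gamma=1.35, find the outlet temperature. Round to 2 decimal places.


T_out = T_in * (1 - eta * (1 - PR^(-(gamma-1)/gamma)))
Exponent = -(1.35-1)/1.35 = -0.25925926
PR^exp = 2.0^(-0.25925926) = 0.83551680
Factor = 1 - 0.78*(1 - 0.83551680) = 0.87170310
T_out = 480 * 0.87170310 = 418.42 K


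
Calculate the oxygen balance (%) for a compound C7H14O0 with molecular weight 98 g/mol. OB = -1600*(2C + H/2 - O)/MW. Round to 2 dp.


OB = -1600 * (2C + H/2 - O) / MW
Inner = 2*7 + 14/2 - 0 = 21.00
OB = -1600 * 21.00 / 98 = -342.86%


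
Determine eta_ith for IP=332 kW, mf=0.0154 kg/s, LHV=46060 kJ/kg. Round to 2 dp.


eta_ith = (IP / (mf * LHV)) * 100
Denominator = 0.0154 * 46060 = 709.3240 kW
eta_ith = (332 / 709.3240) * 100 = 46.81%


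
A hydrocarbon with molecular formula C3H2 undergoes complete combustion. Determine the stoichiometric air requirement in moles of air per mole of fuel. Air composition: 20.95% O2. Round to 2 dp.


Balanced combustion: C3H2 + 3.5 O2 -> 3 CO2 + 1 H2O
O2 needed = C + H/4 = 3 + 2/4 = 3.50 moles
Air moles = O2 / 0.2095 = 3.50 / 0.2095 = 16.71 moles air


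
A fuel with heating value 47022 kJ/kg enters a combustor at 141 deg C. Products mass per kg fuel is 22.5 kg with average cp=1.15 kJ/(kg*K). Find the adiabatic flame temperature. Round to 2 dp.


T_ad = T_in + Hc / (m_p * cp)
Denominator = 22.5 * 1.15 = 25.8750
Temperature rise = 47022 / 25.8750 = 1817.28 K
T_ad = 141 + 1817.28 = 1958.28 deg C


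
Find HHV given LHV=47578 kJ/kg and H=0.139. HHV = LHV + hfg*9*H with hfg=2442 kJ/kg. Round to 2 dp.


HHV = LHV + hfg * 9 * H
Water addition = 2442 * 9 * 0.139 = 3054.942 kJ/kg
HHV = 47578 + 3054.942 = 50632.94 kJ/kg


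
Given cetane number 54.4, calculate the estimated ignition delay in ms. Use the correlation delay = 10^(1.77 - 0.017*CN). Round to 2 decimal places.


delay = 10^(1.77 - 0.017*CN)
Exponent = 1.77 - 0.017*54.4 = 0.8452
delay = 10^0.8452 = 7.00 ms


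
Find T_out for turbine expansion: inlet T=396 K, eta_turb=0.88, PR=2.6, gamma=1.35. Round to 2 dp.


T_out = T_in * (1 - eta * (1 - PR^(-(gamma-1)/gamma)))
Exponent = -(1.35-1)/1.35 = -0.25925926
PR^exp = 2.6^(-0.25925926) = 0.78057442
Factor = 1 - 0.88*(1 - 0.78057442) = 0.80690549
T_out = 396 * 0.80690549 = 319.53 K


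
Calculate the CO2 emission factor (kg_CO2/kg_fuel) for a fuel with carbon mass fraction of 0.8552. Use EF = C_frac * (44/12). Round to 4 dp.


EF = C_frac * (M_CO2 / M_C)
EF = 0.8552 * (44/12)
EF = 0.8552 * 3.666667 = 3.1357 kg_CO2/kg_fuel


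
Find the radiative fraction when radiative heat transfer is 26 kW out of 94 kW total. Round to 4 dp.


f_rad = Q_rad / Q_total
f_rad = 26 / 94 = 0.2766


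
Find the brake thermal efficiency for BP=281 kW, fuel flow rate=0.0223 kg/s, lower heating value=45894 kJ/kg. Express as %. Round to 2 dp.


eta_BTE = (BP / (mf * LHV)) * 100
Denominator = 0.0223 * 45894 = 1023.4362 kW
eta_BTE = (281 / 1023.4362) * 100 = 27.46%


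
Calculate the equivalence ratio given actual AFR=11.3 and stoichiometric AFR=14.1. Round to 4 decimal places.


phi = AFR_stoich / AFR_actual
phi = 14.1 / 11.3 = 1.2478


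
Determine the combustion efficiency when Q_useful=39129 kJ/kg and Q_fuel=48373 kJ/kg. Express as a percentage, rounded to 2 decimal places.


Efficiency = (Q_useful / Q_fuel) * 100
Efficiency = (39129 / 48373) * 100
Efficiency = 0.8089 * 100 = 80.89%


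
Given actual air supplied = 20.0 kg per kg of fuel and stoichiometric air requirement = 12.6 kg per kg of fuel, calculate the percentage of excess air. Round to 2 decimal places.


Excess air = actual - stoichiometric = 20.0 - 12.6 = 7.40 kg/kg fuel
Excess air % = (excess / stoich) * 100 = (7.40 / 12.6) * 100 = 58.73%


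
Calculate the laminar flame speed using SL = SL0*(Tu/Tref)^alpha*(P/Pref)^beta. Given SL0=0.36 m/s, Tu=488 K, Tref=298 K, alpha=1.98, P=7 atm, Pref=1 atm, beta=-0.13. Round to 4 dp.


SL = SL0 * (Tu/Tref)^alpha * (P/Pref)^beta
T ratio = 488/298 = 1.63758389
(T ratio)^alpha = 1.63758389^1.98 = 2.655358
(P/Pref)^beta = 7^(-0.13) = 0.776492
SL = 0.36 * 2.655358 * 0.776492 = 0.7423 m/s


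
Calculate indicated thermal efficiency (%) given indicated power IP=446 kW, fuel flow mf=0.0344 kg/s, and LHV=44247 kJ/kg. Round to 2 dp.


eta_ith = (IP / (mf * LHV)) * 100
Denominator = 0.0344 * 44247 = 1522.0968 kW
eta_ith = (446 / 1522.0968) * 100 = 29.30%


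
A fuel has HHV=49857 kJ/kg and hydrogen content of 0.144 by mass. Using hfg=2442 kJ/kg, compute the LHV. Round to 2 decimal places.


LHV = HHV - hfg * 9 * H
Water correction = 2442 * 9 * 0.144 = 3164.832 kJ/kg
LHV = 49857 - 3164.832 = 46692.17 kJ/kg


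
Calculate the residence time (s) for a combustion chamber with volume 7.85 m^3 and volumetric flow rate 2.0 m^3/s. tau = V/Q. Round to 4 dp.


tau = V / Q_flow
tau = 7.85 / 2.0 = 3.9250 s


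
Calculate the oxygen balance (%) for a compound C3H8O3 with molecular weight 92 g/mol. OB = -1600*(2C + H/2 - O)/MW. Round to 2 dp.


OB = -1600 * (2C + H/2 - O) / MW
Inner = 2*3 + 8/2 - 3 = 7.00
OB = -1600 * 7.00 / 92 = -121.74%


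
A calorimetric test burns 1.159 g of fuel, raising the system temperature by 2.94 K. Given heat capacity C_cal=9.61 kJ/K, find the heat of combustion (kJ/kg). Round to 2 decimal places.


Hc = C_cal * delta_T / m_fuel
Q_released = 9.61 * 2.94 = 28.2534 kJ
m_fuel = 1.159 g = 1.159/1000 kg = 0.001159 kg
Hc = 28.2534 / 0.001159 = 24377.39 kJ/kg


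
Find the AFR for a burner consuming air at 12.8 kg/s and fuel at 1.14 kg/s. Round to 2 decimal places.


AFR = m_air / m_fuel
AFR = 12.8 / 1.14 = 11.23


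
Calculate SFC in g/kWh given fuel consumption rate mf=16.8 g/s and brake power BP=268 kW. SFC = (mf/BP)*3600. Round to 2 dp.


SFC = (mf / BP) * 3600
Rate = 16.8 / 268 = 0.062687 g/(s*kW)
SFC = 0.062687 * 3600 = 225.67 g/kWh


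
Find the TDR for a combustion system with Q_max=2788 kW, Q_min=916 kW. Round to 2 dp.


TDR = Q_max / Q_min
TDR = 2788 / 916 = 3.04


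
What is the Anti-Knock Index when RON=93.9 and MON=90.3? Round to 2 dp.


AKI = (RON + MON) / 2
AKI = (93.9 + 90.3) / 2
AKI = 184.2 / 2 = 92.10


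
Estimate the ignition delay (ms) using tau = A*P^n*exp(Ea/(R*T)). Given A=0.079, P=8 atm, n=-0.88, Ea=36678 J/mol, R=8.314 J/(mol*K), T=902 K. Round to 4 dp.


tau = A * P^n * exp(Ea/(R*T))
P^n = 8^(-0.88) = 0.16042824
Ea/(R*T) = 36678/(8.314*902) = 4.890903
exp(Ea/(R*T)) = 133.073744
tau = 0.079 * 0.16042824 * 133.073744 = 1.6866 ms


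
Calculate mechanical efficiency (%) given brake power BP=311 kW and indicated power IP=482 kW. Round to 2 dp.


eta_mech = (BP / IP) * 100
Ratio = 311 / 482 = 0.6452
eta_mech = 0.6452 * 100 = 64.52%


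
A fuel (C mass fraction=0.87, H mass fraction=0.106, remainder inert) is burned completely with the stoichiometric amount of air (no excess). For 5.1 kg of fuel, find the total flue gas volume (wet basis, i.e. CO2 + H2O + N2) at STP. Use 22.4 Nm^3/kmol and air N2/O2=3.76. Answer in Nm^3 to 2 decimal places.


Per kg fuel: CO2 = (C/12 kmol)*22.4 = (0.87/12)*22.4 = 1.62400 Nm^3
Per kg fuel: H2O = (H/2 kmol)*22.4 = (0.106/2)*22.4 = 1.18720 Nm^3
O2 needed per kg fuel = C/12 + H/4 = 0.87/12 + 0.106/4 = 0.09900000 kmol
Per kg fuel: N2 = O2*3.76*22.4 = 0.09900000*3.76*22.4 = 8.33818 Nm^3
Total per kg = 1.62400 + 1.18720 + 8.33818 = 11.14938 Nm^3
Total = 11.14938 * 5.1 = 56.86 Nm^3


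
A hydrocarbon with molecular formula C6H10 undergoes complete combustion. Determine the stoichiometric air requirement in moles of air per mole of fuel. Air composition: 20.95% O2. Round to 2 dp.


Balanced combustion: C6H10 + 8.5 O2 -> 6 CO2 + 5 H2O
O2 needed = C + H/4 = 6 + 10/4 = 8.50 moles
Air moles = O2 / 0.2095 = 8.50 / 0.2095 = 40.57 moles air


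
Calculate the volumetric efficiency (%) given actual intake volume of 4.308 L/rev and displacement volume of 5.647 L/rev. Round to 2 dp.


eta_v = (V_actual / V_disp) * 100
Ratio = 4.308 / 5.647 = 0.7629
eta_v = 0.7629 * 100 = 76.29%


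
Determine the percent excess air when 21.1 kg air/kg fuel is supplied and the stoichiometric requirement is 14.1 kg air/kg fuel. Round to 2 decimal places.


Excess air = actual - stoichiometric = 21.1 - 14.1 = 7.00 kg/kg fuel
Excess air % = (excess / stoich) * 100 = (7.00 / 14.1) * 100 = 49.65%


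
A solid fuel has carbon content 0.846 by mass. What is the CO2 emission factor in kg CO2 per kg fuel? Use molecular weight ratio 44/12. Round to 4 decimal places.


EF = C_frac * (M_CO2 / M_C)
EF = 0.846 * (44/12)
EF = 0.846 * 3.666667 = 3.1020 kg_CO2/kg_fuel


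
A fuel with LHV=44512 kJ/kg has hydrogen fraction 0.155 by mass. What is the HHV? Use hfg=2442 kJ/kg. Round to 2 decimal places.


HHV = LHV + hfg * 9 * H
Water addition = 2442 * 9 * 0.155 = 3406.590 kJ/kg
HHV = 44512 + 3406.590 = 47918.59 kJ/kg


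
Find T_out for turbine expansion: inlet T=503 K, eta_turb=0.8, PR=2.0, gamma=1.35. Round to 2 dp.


T_out = T_in * (1 - eta * (1 - PR^(-(gamma-1)/gamma)))
Exponent = -(1.35-1)/1.35 = -0.25925926
PR^exp = 2.0^(-0.25925926) = 0.83551680
Factor = 1 - 0.8*(1 - 0.83551680) = 0.86841344
T_out = 503 * 0.86841344 = 436.81 K


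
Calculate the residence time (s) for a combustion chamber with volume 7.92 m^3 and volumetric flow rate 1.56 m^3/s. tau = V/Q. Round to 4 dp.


tau = V / Q_flow
tau = 7.92 / 1.56 = 5.0769 s


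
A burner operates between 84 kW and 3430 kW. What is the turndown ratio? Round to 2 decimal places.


TDR = Q_max / Q_min
TDR = 3430 / 84 = 40.83


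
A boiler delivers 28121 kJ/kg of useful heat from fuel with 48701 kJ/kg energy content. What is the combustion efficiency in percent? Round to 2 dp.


Efficiency = (Q_useful / Q_fuel) * 100
Efficiency = (28121 / 48701) * 100
Efficiency = 0.5774 * 100 = 57.74%
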